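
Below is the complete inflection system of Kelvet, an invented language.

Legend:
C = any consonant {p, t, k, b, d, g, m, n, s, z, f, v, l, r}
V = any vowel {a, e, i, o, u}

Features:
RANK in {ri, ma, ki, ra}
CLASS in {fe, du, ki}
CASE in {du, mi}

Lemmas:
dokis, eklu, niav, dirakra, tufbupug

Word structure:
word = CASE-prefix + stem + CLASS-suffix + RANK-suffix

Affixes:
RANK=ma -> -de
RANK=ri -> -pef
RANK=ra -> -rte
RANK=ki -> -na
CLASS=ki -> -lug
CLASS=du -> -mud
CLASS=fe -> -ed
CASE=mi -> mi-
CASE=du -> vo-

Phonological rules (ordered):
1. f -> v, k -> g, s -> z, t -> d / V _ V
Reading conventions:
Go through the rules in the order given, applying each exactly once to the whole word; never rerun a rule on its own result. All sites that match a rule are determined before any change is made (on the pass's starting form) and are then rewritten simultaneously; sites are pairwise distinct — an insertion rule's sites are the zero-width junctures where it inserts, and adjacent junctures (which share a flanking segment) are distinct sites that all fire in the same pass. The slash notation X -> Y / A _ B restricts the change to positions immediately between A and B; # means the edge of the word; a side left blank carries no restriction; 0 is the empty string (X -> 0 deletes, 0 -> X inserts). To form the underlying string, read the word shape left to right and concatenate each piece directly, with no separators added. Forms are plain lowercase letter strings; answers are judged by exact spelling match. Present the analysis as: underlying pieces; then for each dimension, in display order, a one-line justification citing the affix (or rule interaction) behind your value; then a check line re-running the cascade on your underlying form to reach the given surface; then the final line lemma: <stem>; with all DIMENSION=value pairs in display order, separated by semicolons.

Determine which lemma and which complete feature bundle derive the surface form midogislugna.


underlying: mi-dokis-lug-na
RANK=ki - signalled by the affix -na
CLASS=ki - signalled by the affix -lug
CASE=mi - signalled by the affix mi-
check: midokislugna -> midogislugna
lemma: dokis; RANK=ki; CLASS=ki; CASE=mi


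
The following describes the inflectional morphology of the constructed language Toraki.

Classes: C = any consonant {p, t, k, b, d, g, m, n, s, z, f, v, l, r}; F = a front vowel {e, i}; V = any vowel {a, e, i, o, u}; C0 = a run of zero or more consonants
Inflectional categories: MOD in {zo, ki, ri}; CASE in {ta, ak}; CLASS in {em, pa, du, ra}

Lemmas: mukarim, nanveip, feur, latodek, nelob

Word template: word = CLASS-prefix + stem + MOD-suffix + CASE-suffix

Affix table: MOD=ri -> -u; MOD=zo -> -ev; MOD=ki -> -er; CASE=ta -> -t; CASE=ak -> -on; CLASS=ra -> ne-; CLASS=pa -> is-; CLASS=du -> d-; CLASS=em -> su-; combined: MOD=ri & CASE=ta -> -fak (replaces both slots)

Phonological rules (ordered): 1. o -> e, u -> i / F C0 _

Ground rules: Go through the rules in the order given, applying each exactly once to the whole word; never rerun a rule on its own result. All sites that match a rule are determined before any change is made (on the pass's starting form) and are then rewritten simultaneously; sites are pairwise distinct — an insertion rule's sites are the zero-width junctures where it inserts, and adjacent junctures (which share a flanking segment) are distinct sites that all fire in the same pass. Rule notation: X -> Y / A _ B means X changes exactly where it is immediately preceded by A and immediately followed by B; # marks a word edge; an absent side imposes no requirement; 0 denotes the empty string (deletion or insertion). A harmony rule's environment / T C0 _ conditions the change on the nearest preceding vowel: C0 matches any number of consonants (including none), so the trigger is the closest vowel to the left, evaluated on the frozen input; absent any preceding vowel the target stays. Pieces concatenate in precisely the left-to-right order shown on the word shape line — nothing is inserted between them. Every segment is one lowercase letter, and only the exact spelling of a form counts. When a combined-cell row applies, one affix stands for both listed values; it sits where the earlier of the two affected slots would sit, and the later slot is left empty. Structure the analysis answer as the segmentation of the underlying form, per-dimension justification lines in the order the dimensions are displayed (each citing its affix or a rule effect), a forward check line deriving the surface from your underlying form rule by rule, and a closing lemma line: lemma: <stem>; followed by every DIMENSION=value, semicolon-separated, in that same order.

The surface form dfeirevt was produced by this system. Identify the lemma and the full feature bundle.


underlying: d-feur-ev-t
MOD=zo - signalled by the affix -ev
CASE=ta - signalled by the affix -t
CLASS=du - signalled by the affix d-
check: dfeurevt -> dfeirevt
lemma: feur; MOD=zo; CASE=ta; CLASS=du


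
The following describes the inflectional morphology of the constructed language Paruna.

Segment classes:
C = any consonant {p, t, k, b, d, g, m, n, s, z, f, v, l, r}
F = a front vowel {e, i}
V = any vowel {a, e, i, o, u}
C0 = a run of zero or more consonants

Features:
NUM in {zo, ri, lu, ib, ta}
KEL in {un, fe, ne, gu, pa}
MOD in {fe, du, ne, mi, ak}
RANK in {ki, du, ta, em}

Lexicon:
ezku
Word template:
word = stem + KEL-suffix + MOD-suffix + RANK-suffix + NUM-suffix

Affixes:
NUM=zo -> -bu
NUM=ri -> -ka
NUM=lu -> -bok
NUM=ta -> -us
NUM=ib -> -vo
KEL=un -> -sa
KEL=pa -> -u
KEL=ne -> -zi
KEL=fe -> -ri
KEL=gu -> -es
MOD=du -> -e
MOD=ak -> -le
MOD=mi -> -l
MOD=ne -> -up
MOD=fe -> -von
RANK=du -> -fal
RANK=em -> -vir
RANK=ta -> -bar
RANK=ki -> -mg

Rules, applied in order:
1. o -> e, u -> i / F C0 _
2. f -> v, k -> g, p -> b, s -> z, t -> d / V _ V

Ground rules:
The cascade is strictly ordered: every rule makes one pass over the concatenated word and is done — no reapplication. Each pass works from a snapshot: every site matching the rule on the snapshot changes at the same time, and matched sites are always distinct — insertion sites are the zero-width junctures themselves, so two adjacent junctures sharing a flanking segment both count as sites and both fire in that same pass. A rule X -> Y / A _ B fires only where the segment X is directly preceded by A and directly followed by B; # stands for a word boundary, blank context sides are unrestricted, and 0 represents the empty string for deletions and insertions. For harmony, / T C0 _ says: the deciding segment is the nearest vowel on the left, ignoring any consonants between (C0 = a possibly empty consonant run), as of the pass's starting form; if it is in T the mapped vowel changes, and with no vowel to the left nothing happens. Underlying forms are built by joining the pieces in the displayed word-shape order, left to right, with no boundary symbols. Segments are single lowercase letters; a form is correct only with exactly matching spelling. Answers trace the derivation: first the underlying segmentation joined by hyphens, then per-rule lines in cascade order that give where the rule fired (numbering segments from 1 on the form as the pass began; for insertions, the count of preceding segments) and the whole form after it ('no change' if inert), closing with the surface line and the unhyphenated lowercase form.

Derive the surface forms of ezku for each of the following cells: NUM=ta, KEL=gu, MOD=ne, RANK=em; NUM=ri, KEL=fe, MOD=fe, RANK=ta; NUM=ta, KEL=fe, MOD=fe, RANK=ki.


cell NUM=ta, KEL=gu, MOD=ne, RANK=em:
underlying: ezku-es-up-vir-us
1. o -> e, u -> i / F C0 _: fires at position(s) 4, 7, 12: ezkiesipviris
2. f -> v, k -> g, p -> b, s -> z, t -> d / V _ V: fires at position(s) 6: ezkiezipviris
surface: ezkiezipviris

cell NUM=ri, KEL=fe, MOD=fe, RANK=ta:
underlying: ezku-ri-von-bar-ka
1. o -> e, u -> i / F C0 _: fires at position(s) 4, 8: ezkirivenbarka
2. f -> v, k -> g, p -> b, s -> z, t -> d / V _ V: no change
surface: ezkirivenbarka

cell NUM=ta, KEL=fe, MOD=fe, RANK=ki:
underlying: ezku-ri-von-mg-us
1. o -> e, u -> i / F C0 _: fires at position(s) 4, 8: ezkirivenmgus
2. f -> v, k -> g, p -> b, s -> z, t -> d / V _ V: no change
surface: ezkirivenmgus


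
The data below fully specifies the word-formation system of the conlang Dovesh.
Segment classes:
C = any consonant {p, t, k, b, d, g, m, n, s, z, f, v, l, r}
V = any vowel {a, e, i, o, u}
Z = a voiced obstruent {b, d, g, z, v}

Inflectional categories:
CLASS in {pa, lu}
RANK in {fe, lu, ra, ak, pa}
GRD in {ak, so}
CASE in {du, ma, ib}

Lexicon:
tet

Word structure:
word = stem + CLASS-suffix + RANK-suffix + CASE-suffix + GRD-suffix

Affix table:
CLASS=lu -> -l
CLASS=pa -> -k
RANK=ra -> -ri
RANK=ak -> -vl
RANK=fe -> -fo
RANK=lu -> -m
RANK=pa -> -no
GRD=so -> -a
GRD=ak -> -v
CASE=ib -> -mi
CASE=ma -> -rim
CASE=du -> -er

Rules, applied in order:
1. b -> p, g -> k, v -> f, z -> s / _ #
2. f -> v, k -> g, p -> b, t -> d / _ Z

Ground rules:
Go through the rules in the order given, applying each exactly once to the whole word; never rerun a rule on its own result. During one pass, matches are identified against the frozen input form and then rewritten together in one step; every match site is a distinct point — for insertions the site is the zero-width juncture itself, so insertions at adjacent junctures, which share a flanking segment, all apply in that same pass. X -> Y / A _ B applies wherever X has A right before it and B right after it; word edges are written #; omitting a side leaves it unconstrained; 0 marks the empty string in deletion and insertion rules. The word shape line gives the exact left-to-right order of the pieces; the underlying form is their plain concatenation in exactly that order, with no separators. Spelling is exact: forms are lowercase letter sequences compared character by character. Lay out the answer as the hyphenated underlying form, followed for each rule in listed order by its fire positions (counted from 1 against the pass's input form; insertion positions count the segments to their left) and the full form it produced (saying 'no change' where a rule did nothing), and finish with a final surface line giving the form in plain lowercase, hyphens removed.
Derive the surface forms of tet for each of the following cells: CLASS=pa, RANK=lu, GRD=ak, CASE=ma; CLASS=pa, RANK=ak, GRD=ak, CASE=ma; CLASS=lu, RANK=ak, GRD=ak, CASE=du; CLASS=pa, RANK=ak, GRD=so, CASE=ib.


cell CLASS=pa, RANK=lu, GRD=ak, CASE=ma:
underlying: tet-k-m-rim-v
1. b -> p, g -> k, v -> f, z -> s / _ #: fires at position(s) 9: tetkmrimf
2. f -> v, k -> g, p -> b, t -> d / _ Z: no change
surface: tetkmrimf

cell CLASS=pa, RANK=ak, GRD=ak, CASE=ma:
underlying: tet-k-vl-rim-v
1. b -> p, g -> k, v -> f, z -> s / _ #: fires at position(s) 10: tetkvlrimf
2. f -> v, k -> g, p -> b, t -> d / _ Z: fires at position(s) 4: tetgvlrimf
surface: tetgvlrimf

cell CLASS=lu, RANK=ak, GRD=ak, CASE=du:
underlying: tet-l-vl-er-v
1. b -> p, g -> k, v -> f, z -> s / _ #: fires at position(s) 9: tetlvlerf
2. f -> v, k -> g, p -> b, t -> d / _ Z: no change
surface: tetlvlerf

cell CLASS=pa, RANK=ak, GRD=so, CASE=ib:
underlying: tet-k-vl-mi-a
1. b -> p, g -> k, v -> f, z -> s / _ #: no change
2. f -> v, k -> g, p -> b, t -> d / _ Z: fires at position(s) 4: tetgvlmia
surface: tetgvlmia


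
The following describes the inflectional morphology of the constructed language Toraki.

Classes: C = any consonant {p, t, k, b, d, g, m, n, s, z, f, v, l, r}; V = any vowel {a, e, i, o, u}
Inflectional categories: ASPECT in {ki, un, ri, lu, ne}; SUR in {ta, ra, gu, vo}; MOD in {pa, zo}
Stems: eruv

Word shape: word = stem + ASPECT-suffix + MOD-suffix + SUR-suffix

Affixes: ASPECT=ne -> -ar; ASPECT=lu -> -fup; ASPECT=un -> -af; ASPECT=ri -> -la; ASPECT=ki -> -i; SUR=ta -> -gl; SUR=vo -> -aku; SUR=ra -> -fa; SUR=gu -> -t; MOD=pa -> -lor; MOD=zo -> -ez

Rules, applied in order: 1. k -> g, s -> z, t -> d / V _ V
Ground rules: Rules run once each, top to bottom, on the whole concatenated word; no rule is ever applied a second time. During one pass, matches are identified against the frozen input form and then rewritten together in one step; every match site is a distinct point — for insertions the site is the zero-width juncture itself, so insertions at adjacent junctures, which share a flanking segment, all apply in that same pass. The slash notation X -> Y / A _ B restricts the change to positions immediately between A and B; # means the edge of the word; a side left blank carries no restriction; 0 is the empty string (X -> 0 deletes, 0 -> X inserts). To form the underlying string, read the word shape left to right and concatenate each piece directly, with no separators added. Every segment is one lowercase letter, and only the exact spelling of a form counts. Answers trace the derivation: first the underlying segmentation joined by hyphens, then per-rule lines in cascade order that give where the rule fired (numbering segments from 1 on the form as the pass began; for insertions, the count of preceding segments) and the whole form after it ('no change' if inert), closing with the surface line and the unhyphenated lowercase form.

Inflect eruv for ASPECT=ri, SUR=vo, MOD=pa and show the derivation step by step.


underlying: eruv-la-lor-aku
1. k -> g, s -> z, t -> d / V _ V: fires at position(s) 11: eruvlaloragu
surface: eruvlaloragu


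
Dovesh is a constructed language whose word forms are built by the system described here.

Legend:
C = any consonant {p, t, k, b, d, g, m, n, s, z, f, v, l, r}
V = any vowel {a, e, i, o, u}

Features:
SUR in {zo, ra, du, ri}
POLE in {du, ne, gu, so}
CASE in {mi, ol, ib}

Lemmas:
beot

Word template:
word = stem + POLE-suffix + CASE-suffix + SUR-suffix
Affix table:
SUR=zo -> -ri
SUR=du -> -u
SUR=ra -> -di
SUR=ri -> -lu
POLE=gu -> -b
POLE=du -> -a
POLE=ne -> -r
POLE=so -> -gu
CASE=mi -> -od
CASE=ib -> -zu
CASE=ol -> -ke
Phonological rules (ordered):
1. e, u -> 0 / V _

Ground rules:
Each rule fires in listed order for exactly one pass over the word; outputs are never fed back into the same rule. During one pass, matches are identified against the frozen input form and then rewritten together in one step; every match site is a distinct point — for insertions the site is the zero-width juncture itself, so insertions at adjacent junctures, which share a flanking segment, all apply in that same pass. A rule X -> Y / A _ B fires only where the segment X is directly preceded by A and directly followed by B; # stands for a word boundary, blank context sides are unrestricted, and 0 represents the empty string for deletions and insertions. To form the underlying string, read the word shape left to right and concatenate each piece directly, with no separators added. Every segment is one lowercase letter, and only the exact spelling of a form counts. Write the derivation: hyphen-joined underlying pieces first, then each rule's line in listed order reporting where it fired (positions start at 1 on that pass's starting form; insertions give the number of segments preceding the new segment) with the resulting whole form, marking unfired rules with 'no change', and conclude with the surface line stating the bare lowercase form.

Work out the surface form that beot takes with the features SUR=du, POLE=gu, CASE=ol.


underlying: beot-b-ke-u
1. e, u -> 0 / V _: fires at position(s) 8: beotbke
surface: beotbke


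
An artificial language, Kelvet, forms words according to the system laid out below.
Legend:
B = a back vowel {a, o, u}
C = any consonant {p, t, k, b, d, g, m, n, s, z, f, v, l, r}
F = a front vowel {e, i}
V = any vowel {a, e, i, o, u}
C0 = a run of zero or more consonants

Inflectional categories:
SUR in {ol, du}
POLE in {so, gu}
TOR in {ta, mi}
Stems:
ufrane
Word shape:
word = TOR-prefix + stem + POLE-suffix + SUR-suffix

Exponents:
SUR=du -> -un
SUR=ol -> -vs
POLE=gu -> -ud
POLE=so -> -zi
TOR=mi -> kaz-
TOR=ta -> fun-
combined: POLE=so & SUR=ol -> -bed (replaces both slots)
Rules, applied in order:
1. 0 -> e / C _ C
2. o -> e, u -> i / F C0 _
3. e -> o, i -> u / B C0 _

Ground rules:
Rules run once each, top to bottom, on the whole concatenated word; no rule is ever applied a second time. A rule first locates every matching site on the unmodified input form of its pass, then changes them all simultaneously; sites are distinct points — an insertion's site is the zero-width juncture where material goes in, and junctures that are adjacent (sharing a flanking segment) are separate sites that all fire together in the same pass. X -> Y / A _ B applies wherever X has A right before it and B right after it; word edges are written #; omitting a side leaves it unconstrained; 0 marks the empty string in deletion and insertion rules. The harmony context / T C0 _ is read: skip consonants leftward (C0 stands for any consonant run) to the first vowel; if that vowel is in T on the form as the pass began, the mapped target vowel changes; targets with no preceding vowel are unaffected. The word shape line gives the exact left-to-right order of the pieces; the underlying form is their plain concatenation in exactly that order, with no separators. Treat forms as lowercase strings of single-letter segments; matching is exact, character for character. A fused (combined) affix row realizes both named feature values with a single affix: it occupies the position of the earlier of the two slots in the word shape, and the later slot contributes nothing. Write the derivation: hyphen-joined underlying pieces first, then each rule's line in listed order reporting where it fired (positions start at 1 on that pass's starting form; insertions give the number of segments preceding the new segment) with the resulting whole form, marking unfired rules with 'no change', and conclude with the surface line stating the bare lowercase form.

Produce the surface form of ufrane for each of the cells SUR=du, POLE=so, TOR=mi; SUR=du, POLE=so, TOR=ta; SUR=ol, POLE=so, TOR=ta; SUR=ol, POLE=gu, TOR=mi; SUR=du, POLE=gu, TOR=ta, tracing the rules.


cell SUR=du, POLE=so, TOR=mi:
underlying: kaz-ufrane-zi-un
1. 0 -> e / C _ C: inserts after position(s) 5: kazuferaneziun
2. o -> e, u -> i / F C0 _: fires at position(s) 13: kazuferaneziin
3. e -> o, i -> u / B C0 _: fires at position(s) 6, 10: kazuforanoziin
surface: kazuforanoziin

cell SUR=du, POLE=so, TOR=ta:
underlying: fun-ufrane-zi-un
1. 0 -> e / C _ C: inserts after position(s) 5: funuferaneziun
2. o -> e, u -> i / F C0 _: fires at position(s) 13: funuferaneziin
3. e -> o, i -> u / B C0 _: fires at position(s) 6, 10: funuforanoziin
surface: funuforanoziin

cell SUR=ol, POLE=so, TOR=ta:
underlying: fun-ufrane-bed
1. 0 -> e / C _ C: inserts after position(s) 5: funuferanebed
2. o -> e, u -> i / F C0 _: no change
3. e -> o, i -> u / B C0 _: fires at position(s) 6, 10: funuforanobed
surface: funuforanobed

cell SUR=ol, POLE=gu, TOR=mi:
underlying: kaz-ufrane-ud-vs
1. 0 -> e / C _ C: inserts after position(s) 5, 11, 12: kazuferaneudeves
2. o -> e, u -> i / F C0 _: fires at position(s) 11: kazuferaneideves
3. e -> o, i -> u / B C0 _: fires at position(s) 6, 10: kazuforanoideves
surface: kazuforanoideves

cell SUR=du, POLE=gu, TOR=ta:
underlying: fun-ufrane-ud-un
1. 0 -> e / C _ C: inserts after position(s) 5: funuferaneudun
2. o -> e, u -> i / F C0 _: fires at position(s) 11: funuferaneidun
3. e -> o, i -> u / B C0 _: fires at position(s) 6, 10: funuforanoidun
surface: funuforanoidun


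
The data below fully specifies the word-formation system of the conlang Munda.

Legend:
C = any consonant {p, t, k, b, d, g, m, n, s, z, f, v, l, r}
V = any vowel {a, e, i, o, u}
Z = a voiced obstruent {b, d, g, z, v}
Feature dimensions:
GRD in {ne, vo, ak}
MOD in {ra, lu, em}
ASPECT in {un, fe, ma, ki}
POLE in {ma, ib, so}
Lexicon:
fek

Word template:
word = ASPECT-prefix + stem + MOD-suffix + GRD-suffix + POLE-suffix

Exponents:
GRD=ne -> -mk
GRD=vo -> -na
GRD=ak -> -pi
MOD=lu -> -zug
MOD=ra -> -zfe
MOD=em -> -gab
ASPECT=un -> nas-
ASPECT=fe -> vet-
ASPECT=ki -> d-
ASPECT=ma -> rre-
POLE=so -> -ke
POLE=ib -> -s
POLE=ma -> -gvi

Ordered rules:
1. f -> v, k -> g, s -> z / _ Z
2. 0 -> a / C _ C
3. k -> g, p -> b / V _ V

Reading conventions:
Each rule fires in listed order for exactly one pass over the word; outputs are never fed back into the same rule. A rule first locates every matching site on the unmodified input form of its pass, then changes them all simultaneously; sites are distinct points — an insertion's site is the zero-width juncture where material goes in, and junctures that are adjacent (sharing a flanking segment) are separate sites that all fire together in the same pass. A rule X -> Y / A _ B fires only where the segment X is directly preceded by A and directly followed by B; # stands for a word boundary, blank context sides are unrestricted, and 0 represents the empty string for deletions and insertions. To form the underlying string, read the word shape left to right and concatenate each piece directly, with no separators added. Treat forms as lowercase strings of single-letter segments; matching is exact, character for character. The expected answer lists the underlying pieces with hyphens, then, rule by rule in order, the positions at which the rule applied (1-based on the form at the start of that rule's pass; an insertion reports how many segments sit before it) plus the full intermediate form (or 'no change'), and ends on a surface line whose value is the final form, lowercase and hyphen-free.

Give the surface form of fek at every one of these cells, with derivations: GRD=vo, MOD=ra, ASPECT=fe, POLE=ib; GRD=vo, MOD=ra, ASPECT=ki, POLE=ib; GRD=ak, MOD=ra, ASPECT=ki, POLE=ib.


cell GRD=vo, MOD=ra, ASPECT=fe, POLE=ib:
underlying: vet-fek-zfe-na-s
1. f -> v, k -> g, s -> z / _ Z: fires at position(s) 6: vetfegzfenas
2. 0 -> a / C _ C: inserts after position(s) 3, 6, 7: vetafegazafenas
3. k -> g, p -> b / V _ V: no change
surface: vetafegazafenas

cell GRD=vo, MOD=ra, ASPECT=ki, POLE=ib:
underlying: d-fek-zfe-na-s
1. f -> v, k -> g, s -> z / _ Z: fires at position(s) 4: dfegzfenas
2. 0 -> a / C _ C: inserts after position(s) 1, 4, 5: dafegazafenas
3. k -> g, p -> b / V _ V: no change
surface: dafegazafenas

cell GRD=ak, MOD=ra, ASPECT=ki, POLE=ib:
underlying: d-fek-zfe-pi-s
1. f -> v, k -> g, s -> z / _ Z: fires at position(s) 4: dfegzfepis
2. 0 -> a / C _ C: inserts after position(s) 1, 4, 5: dafegazafepis
3. k -> g, p -> b / V _ V: fires at position(s) 11: dafegazafebis
surface: dafegazafebis


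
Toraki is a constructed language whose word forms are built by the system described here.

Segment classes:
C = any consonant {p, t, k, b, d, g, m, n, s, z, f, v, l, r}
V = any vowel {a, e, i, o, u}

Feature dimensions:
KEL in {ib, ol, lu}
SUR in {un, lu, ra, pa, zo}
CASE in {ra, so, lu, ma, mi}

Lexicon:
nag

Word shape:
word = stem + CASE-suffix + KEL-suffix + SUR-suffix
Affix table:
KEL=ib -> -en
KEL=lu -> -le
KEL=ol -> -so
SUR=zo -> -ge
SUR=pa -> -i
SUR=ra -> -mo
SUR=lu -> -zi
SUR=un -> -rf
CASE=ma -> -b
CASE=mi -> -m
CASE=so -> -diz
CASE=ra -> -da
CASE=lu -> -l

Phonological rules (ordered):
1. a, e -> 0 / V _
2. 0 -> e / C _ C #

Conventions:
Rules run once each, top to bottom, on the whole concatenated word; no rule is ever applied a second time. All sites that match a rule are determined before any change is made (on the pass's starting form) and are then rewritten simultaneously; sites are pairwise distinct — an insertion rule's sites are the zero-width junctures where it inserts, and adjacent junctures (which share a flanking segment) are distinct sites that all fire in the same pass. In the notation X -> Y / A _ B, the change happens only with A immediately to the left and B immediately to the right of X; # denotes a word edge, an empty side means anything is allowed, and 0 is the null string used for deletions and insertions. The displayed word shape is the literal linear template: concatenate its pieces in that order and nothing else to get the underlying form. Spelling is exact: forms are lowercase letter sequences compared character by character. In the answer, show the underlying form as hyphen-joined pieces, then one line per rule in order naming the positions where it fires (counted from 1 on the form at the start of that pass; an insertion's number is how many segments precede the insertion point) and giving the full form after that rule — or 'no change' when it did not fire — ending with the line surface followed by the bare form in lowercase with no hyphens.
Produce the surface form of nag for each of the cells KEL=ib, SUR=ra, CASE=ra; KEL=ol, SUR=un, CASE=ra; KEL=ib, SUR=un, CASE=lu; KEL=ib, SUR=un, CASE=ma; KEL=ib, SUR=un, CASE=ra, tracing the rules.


cell KEL=ib, SUR=ra, CASE=ra:
underlying: nag-da-en-mo
1. a, e -> 0 / V _: fires at position(s) 6: nagdanmo
2. 0 -> e / C _ C #: no change
surface: nagdanmo

cell KEL=ol, SUR=un, CASE=ra:
underlying: nag-da-so-rf
1. a, e -> 0 / V _: no change
2. 0 -> e / C _ C #: inserts after position(s) 8: nagdasoref
surface: nagdasoref

cell KEL=ib, SUR=un, CASE=lu:
underlying: nag-l-en-rf
1. a, e -> 0 / V _: no change
2. 0 -> e / C _ C #: inserts after position(s) 7: naglenref
surface: naglenref

cell KEL=ib, SUR=un, CASE=ma:
underlying: nag-b-en-rf
1. a, e -> 0 / V _: no change
2. 0 -> e / C _ C #: inserts after position(s) 7: nagbenref
surface: nagbenref

cell KEL=ib, SUR=un, CASE=ra:
underlying: nag-da-en-rf
1. a, e -> 0 / V _: fires at position(s) 6: nagdanrf
2. 0 -> e / C _ C #: inserts after position(s) 7: nagdanref
surface: nagdanref


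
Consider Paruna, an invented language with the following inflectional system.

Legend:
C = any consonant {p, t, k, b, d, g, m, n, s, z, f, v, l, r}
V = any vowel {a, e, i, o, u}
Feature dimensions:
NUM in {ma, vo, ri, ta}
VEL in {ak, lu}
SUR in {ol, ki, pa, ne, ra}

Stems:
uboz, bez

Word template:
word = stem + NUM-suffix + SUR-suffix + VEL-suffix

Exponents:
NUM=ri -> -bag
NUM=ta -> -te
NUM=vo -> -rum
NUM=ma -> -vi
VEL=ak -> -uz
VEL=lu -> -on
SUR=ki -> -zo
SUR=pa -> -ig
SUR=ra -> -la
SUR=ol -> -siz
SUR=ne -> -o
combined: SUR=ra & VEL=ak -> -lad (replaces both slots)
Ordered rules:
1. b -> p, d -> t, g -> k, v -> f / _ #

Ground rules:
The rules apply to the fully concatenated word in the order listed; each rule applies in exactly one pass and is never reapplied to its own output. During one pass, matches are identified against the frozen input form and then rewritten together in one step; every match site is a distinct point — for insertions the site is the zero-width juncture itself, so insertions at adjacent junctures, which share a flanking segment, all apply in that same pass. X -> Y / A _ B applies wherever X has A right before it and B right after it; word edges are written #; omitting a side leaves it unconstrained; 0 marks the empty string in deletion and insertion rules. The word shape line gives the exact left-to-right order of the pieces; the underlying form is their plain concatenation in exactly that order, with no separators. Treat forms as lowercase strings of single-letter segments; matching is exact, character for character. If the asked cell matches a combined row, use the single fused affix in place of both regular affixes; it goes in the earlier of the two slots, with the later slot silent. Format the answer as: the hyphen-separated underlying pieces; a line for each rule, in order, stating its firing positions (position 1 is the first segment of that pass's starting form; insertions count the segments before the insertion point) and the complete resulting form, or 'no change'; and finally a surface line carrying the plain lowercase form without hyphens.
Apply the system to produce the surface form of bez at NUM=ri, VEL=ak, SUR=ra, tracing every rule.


underlying: bez-bag-lad
1. b -> p, d -> t, g -> k, v -> f / _ #: fires at position(s) 9: bezbaglat
surface: bezbaglat


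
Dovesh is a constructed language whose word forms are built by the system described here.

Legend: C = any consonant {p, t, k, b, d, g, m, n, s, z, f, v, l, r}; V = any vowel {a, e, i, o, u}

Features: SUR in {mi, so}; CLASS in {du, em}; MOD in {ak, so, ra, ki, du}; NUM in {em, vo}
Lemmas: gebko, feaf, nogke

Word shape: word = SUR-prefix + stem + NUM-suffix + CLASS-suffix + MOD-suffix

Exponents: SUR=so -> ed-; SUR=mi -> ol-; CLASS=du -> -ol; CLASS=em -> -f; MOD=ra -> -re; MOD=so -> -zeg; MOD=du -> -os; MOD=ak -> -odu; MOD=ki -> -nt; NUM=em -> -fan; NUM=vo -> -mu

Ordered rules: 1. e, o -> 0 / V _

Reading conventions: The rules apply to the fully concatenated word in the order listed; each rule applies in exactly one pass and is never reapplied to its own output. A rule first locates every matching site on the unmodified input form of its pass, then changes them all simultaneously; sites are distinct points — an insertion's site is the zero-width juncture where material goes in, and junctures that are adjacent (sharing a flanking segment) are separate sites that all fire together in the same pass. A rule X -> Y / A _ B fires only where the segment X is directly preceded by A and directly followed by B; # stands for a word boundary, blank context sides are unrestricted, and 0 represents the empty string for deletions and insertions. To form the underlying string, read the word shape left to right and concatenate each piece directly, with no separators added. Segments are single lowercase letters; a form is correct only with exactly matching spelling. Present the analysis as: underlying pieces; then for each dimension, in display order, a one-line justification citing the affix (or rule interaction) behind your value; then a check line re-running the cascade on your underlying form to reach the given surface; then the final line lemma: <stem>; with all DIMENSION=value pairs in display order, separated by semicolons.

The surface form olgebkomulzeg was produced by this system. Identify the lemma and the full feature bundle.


underlying: ol-gebko-mu-ol-zeg
SUR=mi - signalled by the affix ol-
CLASS=du - signalled by the affix -ol
MOD=so - signalled by the affix -zeg
NUM=vo - signalled by the affix -mu
check: olgebkomuolzeg -> olgebkomulzeg
lemma: gebko; SUR=mi; CLASS=du; MOD=so; NUM=vo


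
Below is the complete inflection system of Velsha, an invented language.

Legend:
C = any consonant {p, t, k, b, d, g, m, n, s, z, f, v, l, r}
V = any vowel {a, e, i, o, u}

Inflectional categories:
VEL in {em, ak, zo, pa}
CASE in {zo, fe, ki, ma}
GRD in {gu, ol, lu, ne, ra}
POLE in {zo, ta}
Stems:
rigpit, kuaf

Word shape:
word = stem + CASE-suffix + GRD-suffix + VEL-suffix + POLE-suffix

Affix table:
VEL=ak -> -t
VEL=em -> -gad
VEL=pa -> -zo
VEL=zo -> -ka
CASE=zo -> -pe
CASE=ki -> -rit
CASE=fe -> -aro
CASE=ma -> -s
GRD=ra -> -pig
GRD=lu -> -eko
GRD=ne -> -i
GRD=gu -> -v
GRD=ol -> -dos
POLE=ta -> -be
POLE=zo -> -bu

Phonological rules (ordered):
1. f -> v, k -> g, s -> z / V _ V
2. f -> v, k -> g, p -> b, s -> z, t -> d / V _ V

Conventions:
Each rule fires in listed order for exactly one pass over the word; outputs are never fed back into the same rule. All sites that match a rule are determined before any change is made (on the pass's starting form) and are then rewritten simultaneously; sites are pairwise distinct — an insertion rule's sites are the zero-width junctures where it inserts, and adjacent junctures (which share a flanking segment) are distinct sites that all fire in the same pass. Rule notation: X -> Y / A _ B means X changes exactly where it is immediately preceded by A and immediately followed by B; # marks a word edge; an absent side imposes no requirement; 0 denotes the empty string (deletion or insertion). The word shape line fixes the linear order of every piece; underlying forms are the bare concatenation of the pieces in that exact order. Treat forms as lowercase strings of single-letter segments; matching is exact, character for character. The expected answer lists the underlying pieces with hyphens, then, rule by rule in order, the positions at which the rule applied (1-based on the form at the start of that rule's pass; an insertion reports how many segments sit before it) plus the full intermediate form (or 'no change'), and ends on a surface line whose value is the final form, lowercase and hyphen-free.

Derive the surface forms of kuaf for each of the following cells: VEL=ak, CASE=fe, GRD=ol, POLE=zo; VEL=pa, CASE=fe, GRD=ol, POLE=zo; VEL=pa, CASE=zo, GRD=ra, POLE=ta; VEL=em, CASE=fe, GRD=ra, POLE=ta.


cell VEL=ak, CASE=fe, GRD=ol, POLE=zo:
underlying: kuaf-aro-dos-t-bu
1. f -> v, k -> g, s -> z / V _ V: fires at position(s) 4: kuavarodostbu
2. f -> v, k -> g, p -> b, s -> z, t -> d / V _ V: no change
surface: kuavarodostbu

cell VEL=pa, CASE=fe, GRD=ol, POLE=zo:
underlying: kuaf-aro-dos-zo-bu
1. f -> v, k -> g, s -> z / V _ V: fires at position(s) 4: kuavarodoszobu
2. f -> v, k -> g, p -> b, s -> z, t -> d / V _ V: no change
surface: kuavarodoszobu

cell VEL=pa, CASE=zo, GRD=ra, POLE=ta:
underlying: kuaf-pe-pig-zo-be
1. f -> v, k -> g, s -> z / V _ V: no change
2. f -> v, k -> g, p -> b, s -> z, t -> d / V _ V: fires at position(s) 7: kuafpebigzobe
surface: kuafpebigzobe

cell VEL=em, CASE=fe, GRD=ra, POLE=ta:
underlying: kuaf-aro-pig-gad-be
1. f -> v, k -> g, s -> z / V _ V: fires at position(s) 4: kuavaropiggadbe
2. f -> v, k -> g, p -> b, s -> z, t -> d / V _ V: fires at position(s) 8: kuavarobiggadbe
surface: kuavarobiggadbe


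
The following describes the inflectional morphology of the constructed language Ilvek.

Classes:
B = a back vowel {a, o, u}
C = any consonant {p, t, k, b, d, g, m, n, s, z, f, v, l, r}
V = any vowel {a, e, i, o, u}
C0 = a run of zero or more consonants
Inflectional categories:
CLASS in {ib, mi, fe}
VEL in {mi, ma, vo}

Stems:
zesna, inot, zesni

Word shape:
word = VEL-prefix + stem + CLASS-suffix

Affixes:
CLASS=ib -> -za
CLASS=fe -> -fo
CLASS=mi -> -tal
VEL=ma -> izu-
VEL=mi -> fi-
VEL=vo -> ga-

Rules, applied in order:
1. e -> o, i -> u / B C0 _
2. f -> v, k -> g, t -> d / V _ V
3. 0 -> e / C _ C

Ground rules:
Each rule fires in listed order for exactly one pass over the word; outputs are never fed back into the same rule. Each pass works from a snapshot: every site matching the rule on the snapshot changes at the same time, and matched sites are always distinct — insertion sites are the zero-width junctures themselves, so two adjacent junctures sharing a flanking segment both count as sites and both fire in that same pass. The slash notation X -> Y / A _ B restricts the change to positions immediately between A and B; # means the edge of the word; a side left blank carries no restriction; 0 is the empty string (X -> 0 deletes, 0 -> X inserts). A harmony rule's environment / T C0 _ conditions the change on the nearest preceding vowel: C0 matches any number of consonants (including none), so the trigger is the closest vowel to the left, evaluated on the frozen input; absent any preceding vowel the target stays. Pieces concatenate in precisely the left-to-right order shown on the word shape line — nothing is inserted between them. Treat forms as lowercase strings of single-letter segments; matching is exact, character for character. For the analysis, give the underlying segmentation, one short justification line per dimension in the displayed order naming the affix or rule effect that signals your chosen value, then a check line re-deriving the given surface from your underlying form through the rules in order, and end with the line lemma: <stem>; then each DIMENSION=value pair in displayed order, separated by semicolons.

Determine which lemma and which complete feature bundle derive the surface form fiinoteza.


underlying: fi-inot-za
CLASS=ib - signalled by the affix -za
VEL=mi - signalled by the affix fi-
check: fiinotza -> fiinotza -> fiinotza -> fiinoteza
lemma: inot; CLASS=ib; VEL=mi


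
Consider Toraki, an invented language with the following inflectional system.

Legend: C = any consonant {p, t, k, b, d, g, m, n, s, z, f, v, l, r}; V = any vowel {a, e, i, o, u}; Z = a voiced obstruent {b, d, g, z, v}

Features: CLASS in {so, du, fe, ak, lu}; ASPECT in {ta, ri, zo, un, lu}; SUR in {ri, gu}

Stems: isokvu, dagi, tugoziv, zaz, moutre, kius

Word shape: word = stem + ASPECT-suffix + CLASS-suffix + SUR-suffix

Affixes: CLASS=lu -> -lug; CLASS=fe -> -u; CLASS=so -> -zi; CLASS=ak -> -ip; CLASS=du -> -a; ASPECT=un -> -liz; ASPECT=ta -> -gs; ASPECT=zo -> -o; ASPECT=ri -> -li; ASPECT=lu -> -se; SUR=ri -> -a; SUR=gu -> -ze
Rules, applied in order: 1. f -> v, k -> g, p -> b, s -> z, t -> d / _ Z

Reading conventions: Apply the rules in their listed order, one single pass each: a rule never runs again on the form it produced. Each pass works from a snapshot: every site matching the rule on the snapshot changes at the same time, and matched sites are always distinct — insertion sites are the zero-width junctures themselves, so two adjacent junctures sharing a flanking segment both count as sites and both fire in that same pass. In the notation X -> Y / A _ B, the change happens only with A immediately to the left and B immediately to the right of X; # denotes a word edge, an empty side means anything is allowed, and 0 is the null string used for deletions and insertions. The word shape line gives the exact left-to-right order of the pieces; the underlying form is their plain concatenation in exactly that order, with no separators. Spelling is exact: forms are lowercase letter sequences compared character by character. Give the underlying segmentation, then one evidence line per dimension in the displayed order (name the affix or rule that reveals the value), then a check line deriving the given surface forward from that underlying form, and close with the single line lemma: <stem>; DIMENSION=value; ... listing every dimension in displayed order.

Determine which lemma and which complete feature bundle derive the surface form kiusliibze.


underlying: kius-li-ip-ze
CLASS=ak - signalled by the affix -ip
ASPECT=ri - signalled by the affix -li
SUR=gu - signalled by the affix -ze
check: kiusliipze -> kiusliibze
lemma: kius; CLASS=ak; ASPECT=ri; SUR=gu


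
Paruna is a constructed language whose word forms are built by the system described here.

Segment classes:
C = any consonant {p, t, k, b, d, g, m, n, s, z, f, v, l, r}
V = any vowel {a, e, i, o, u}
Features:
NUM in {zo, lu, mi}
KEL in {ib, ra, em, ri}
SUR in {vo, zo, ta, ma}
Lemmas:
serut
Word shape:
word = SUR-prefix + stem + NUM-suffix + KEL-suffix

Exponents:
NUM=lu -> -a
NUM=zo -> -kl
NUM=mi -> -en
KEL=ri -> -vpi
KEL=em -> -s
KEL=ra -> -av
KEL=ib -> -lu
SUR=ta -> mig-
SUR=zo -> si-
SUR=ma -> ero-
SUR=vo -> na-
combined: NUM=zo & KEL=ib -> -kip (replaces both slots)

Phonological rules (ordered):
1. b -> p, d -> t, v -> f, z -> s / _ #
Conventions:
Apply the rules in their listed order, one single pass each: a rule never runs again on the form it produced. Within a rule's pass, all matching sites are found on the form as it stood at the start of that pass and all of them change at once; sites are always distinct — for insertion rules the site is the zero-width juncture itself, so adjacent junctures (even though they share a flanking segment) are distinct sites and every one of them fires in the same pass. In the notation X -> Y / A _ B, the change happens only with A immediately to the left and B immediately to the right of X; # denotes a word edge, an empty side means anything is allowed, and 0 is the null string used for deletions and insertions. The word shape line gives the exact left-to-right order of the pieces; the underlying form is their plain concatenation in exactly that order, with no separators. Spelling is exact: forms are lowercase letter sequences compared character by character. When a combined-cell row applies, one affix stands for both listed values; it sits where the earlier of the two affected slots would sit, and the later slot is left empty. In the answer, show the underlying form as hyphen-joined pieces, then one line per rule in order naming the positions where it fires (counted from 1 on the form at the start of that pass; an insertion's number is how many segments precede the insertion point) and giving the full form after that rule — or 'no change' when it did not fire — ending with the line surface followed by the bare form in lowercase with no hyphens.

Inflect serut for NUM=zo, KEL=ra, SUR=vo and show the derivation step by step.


underlying: na-serut-kl-av
1. b -> p, d -> t, v -> f, z -> s / _ #: fires at position(s) 11: naserutklaf
surface: naserutklaf
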